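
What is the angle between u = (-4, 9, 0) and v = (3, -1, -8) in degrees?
u·v = -21, |u|² = 97, |v|² = 74
cos θ = -21/√7178 ≈ -0.2479
θ ≈ 104.4°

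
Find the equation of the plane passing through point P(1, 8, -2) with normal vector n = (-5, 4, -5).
d = n·P = (-5)(1) + (4)(8) + (-5)(-2) = 37
Plane: -5x + 4y - 5z = 37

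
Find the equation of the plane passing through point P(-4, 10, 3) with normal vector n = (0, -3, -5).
d = n·P = (0)(-4) + (-3)(10) + (-5)(3) = -45
Plane: -3y - 5z = -45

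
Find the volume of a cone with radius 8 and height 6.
Volume = (1/3) * pi * r² * h
Volume = (1/3) * pi * 8² * 6
Volume = (1/3) * pi * 64 * 6
Volume = (1/3) * pi * 384
Volume = 402.12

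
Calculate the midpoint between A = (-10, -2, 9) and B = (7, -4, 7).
Midpoint = ((-10+7)/2, (-2-4)/2, (9+7)/2) = (-1.5, -3, 8)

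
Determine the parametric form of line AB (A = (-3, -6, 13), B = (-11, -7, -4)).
Direction vector d = B - A = (-8, -1, -17)
x = -3 - 8t, y = -6 - t, z = 13 - 17t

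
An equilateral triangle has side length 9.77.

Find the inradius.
For an equilateral triangle, r = s/(2√3) where s is the side.
r = 9.77/(2√3) = 9.77/3.464102 = 2.82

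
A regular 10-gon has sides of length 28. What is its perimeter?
Perimeter = number of sides * side length
Perimeter = 10 * 28
Perimeter = 280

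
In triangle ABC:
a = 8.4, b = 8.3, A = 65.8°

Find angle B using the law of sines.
sin(B)/b = sin(A)/a
sin(B) = b·sin(A)/a = 8.3·sin(65.8°)/8.4 = 0.901262
B = arcsin(0.901262) = 64.32°  (b ≤ a, so B ≤ A and the acute solution is unique)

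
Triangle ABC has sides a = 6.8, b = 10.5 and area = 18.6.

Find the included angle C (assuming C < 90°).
Area = ½ab·sin(C)  →  sin(C) = 2·Area/(ab)
sin(C) = 2·18.6/(6.8·10.5) = 0.521008
C = arcsin(0.521008) = 31.4°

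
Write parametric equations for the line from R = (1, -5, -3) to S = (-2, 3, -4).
Direction vector d = S - R = (-3, 8, -1)
x = 1 - 3t, y = -5 + 8t, z = -3 - t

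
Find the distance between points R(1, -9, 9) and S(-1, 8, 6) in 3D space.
d = √[(-2)² + (17)² + (-3)²] = √302 = 17.38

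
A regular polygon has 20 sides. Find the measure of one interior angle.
Interior angle of a regular n-gon = (n-2)*180/n
Interior angle = (20-2)*180/20
Interior angle = 18*180/20
Interior angle = 3240/20
Interior angle = 162 degrees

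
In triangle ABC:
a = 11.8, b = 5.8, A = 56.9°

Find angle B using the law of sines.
sin(B)/b = sin(A)/a
sin(B) = b·sin(A)/a = 5.8·sin(56.9°)/11.8 = 0.411760
B = arcsin(0.411760) = 24.32°  (b ≤ a, so B ≤ A and the acute solution is unique)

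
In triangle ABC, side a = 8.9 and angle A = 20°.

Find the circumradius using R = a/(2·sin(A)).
R = a/(2·sin(A)) = 8.9/(2·sin(20°))
R = 8.9/(2·0.342020) = 8.9/0.684040 = 13.01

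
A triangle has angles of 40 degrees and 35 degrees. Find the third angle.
Sum of angles in a triangle = 180 degrees
Third angle = 180 - 40 - 35
Third angle = 105 degrees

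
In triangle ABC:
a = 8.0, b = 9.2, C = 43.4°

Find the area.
Using A = ½ab·sin(C):
A = ½·8.0·9.2·sin(43.4°) = ½·73.6·0.687088 = 25.28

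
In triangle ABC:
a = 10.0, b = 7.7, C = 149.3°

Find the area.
Using A = ½ab·sin(C):
A = ½·10.0·7.7·sin(149.3°) = ½·77·0.510543 = 19.66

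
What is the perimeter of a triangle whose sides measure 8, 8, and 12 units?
Perimeter = sum of all sides
Perimeter = 8 + 8 + 12
Perimeter = 28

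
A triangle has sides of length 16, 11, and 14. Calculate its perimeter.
Perimeter = sum of all sides
Perimeter = 16 + 11 + 14
Perimeter = 41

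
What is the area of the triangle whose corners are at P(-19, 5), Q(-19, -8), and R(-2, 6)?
Using the coordinate formula: Area = (1/2)|x₁(y₂-y₃) + x₂(y₃-y₁) + x₃(y₁-y₂)|
Area = (1/2)|(-19)((-8)-6) + (-19)(6-5) + (-2)(5-(-8))|
Area = (1/2)|(-19)*(-14) + (-19)*1 + (-2)*13|
Area = (1/2)|266 + (-19) + (-26)|
Area = (1/2)*221 = 110.50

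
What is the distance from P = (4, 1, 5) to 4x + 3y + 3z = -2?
d = |4(4) + 3(1) + 3(5) - (-2)| / √(4² + 3² + 3²) = 36/√34 = 6.174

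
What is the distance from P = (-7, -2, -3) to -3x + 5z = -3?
d = |(-3)(-7) + 0(-2) + 5(-3) - (-3)| / √((-3)² + 0² + 5²) = 9/√34 = 1.543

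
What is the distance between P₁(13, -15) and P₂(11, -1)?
Using the distance formula: d = sqrt((x₂-x₁)² + (y₂-y₁)²)
dx = 11 - 13 = -2
dy = (-1) - (-15) = 14
d = sqrt((-2)² + 14²) = sqrt(4 + 196) = sqrt(200) = 14.14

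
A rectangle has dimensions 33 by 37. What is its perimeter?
Perimeter = 2 * (length + width)
Perimeter = 2 * (33 + 37)
Perimeter = 2 * 70
Perimeter = 140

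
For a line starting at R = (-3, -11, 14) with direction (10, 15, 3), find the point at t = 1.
P(1) = (-3 + 10(1), -11 + 15(1), 14 + 3(1)) = (7, 4, 17)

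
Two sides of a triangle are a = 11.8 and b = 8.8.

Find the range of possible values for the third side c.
By the triangle inequality: |a - b| < c < a + b
|11.8 - 8.8| < c < 11.8 + 8.8
3 < c < 20.6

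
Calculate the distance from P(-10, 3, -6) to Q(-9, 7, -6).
d = √[(1)² + (4)² + (0)²] = √17 = 4.123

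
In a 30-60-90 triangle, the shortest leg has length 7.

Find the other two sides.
Long leg = 7√3 = 12.12, Hypotenuse = 14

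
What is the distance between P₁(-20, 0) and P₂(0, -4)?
Using the distance formula: d = sqrt((x₂-x₁)² + (y₂-y₁)²)
dx = 0 - (-20) = 20
dy = (-4) - 0 = -4
d = sqrt(20² + (-4)²) = sqrt(400 + 16) = sqrt(416) = 20.40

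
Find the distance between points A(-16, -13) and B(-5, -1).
Using the distance formula: d = sqrt((x₂-x₁)² + (y₂-y₁)²)
dx = (-5) - (-16) = 11
dy = (-1) - (-13) = 12
d = sqrt(11² + 12²) = sqrt(121 + 144) = sqrt(265) = 16.28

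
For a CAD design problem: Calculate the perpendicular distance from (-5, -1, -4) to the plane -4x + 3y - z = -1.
d = |(-4)(-5) + 3(-1) + (-1)(-4) - (-1)| / √((-4)² + 3² + (-1)²) = 22/√26 = 4.315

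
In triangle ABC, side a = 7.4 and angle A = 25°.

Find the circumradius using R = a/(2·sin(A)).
R = a/(2·sin(A)) = 7.4/(2·sin(25°))
R = 7.4/(2·0.422618) = 7.4/0.845237 = 8.755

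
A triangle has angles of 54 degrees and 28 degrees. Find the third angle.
Sum of angles in a triangle = 180 degrees
Third angle = 180 - 54 - 28
Third angle = 98 degrees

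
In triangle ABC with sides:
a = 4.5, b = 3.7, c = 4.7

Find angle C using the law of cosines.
cos(C) = (a² + b² - c²)/(2ab)
cos(C) = (4.5² + 3.7² - 4.7²)/(2·4.5·3.7) = 11.85/33.3 = 0.355856
C = arccos(0.355856) = 69.15°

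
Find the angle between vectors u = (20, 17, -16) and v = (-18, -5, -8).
u·v = -317, |u|² = 945, |v|² = 413
cos θ = -317/√390285 ≈ -0.5074
θ ≈ 120.5°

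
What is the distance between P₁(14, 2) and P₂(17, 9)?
Using the distance formula: d = sqrt((x₂-x₁)² + (y₂-y₁)²)
dx = 17 - 14 = 3
dy = 9 - 2 = 7
d = sqrt(3² + 7²) = sqrt(9 + 49) = sqrt(58) = 7.62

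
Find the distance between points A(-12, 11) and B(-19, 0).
Using the distance formula: d = sqrt((x₂-x₁)² + (y₂-y₁)²)
dx = (-19) - (-12) = -7
dy = 0 - 11 = -11
d = sqrt((-7)² + (-11)²) = sqrt(49 + 121) = sqrt(170) = 13.04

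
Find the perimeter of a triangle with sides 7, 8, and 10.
Perimeter = sum of all sides
Perimeter = 7 + 8 + 10
Perimeter = 25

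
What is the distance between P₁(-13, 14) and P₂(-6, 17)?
Using the distance formula: d = sqrt((x₂-x₁)² + (y₂-y₁)²)
dx = (-6) - (-13) = 7
dy = 17 - 14 = 3
d = sqrt(7² + 3²) = sqrt(49 + 9) = sqrt(58) = 7.62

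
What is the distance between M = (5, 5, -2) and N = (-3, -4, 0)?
d = √[(-8)² + (-9)² + (2)²] = √149 = 12.21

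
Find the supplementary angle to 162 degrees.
Supplementary angles sum to 180 degrees.
Other angle = 180 - 162
Other angle = 18 degrees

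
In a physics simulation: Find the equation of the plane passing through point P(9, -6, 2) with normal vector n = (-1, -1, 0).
d = n·P = (-1)(9) + (-1)(-6) + (0)(2) = -3
Plane: -x - y = -3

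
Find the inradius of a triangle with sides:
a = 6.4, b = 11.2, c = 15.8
s = (a+b+c)/2 = (6.4+11.2+15.8)/2 = 16.7
Area = √(s(s-a)(s-b)(s-c)) = √(16.7·10.3·5.5·0.9) = 29.1796
r = Area/s = 29.1796/16.7 = 1.747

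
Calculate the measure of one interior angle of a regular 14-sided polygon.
Interior angle of a regular n-gon = (n-2)*180/n
Interior angle = (14-2)*180/14
Interior angle = 12*180/14
Interior angle = 2160/14
Interior angle = 154.29 degrees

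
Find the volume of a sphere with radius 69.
Volume = (4/3) * pi * r³
Volume = (4/3) * pi * 69³
Volume = (4/3) * pi * 328509
Volume = 1376055.28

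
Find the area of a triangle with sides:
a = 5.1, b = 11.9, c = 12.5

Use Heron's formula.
s = (a+b+c)/2 = (5.1+11.9+12.5)/2 = 14.75
A = √(s(s-a)(s-b)(s-c)) = √(14.75·9.65·2.85·2.25)
A = √912.739 = 30.21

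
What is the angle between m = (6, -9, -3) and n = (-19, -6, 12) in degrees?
m·n = -96, |m|² = 126, |n|² = 541
cos θ = -96/√68166 ≈ -0.3677
θ ≈ 111.6°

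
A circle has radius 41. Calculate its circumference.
Circumference = 2 * pi * r
Circumference = 2 * pi * 41
Circumference = 257.61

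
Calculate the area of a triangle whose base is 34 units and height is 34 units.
Area = (1/2) * base * height
Area = (1/2) * 34 * 34
Area = 578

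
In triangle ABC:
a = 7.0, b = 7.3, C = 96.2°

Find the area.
Using A = ½ab·sin(C):
A = ½·7.0·7.3·sin(96.2°) = ½·51.1·0.994151 = 25.4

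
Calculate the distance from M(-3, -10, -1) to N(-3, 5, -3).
d = √[(0)² + (15)² + (-2)²] = √229 = 15.13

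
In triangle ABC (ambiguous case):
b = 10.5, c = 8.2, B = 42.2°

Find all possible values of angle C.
sin(C)/c = sin(B)/b  →  sin(C) = c·sin(B)/b = 8.2·sin(42.2°)/10.5 = 0.524582
C₁ = arcsin(0.524582) = 31.64°,  C₂ = 180° - C₁ = 148.36°
Check C₂: A = 180° - 42.2° - 148.36° = -10.56° ≤ 0, rejected
C = 31.64° (one solution)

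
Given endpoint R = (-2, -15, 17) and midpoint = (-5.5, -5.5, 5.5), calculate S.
S = (2×(-5.5) - (-2), 2×(-5.5) - (-15), 2×5.5 - 17) = (-9, 4, -6)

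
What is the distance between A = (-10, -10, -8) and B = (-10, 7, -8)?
d = √[(0)² + (17)² + (0)²] = √289 = 17.0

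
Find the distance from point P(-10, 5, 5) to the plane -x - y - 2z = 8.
d = |(-1)(-10) + (-1)(5) + (-2)(5) - (8)| / √((-1)² + (-1)² + (-2)²) = 13/√6 = 5.307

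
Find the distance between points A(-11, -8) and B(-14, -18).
Using the distance formula: d = sqrt((x₂-x₁)² + (y₂-y₁)²)
dx = (-14) - (-11) = -3
dy = (-18) - (-8) = -10
d = sqrt((-3)² + (-10)²) = sqrt(9 + 100) = sqrt(109) = 10.44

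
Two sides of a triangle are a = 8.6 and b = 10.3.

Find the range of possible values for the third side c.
By the triangle inequality: |a - b| < c < a + b
|8.6 - 10.3| < c < 8.6 + 10.3
1.7 < c < 18.9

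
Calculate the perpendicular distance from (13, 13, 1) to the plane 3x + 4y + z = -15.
d = |3(13) + 4(13) + 1(1) - (-15)| / √(3² + 4² + 1²) = 107/√26 = 20.98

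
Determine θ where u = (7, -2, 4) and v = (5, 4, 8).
u·v = 59, |u|² = 69, |v|² = 105
cos θ = 59/√7245 ≈ 0.6932
θ ≈ 46.12°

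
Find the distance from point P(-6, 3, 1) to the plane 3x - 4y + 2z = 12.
d = |3(-6) + (-4)(3) + 2(1) - (12)| / √(3² + (-4)² + 2²) = 40/√29 = 7.428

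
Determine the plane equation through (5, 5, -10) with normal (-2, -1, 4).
d = n·P = (-2)(5) + (-1)(5) + (4)(-10) = -55
Plane: -2x - y + 4z = -55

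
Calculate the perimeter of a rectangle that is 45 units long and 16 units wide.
Perimeter = 2 * (length + width)
Perimeter = 2 * (45 + 16)
Perimeter = 2 * 61
Perimeter = 122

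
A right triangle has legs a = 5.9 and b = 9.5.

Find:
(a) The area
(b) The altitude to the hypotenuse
(a) Area = ½ab = ½·5.9·9.5 = 28.025
(b) Hypotenuse c = √(5.9² + 9.5²) = √125.06 = 11.183
    Area = ½·c·h_c  →  h_c = 2·Area/c = 2·28.025/11.183 = 5.012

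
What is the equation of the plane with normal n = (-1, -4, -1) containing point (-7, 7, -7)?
d = n·P = (-1)(-7) + (-4)(7) + (-1)(-7) = -14
Plane: -x - 4y - z = -14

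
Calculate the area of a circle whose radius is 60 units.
Area = pi * r²
Area = pi * 60²
Area = pi * 3600
Area = 11309.73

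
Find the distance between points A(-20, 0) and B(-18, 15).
Using the distance formula: d = sqrt((x₂-x₁)² + (y₂-y₁)²)
dx = (-18) - (-20) = 2
dy = 15 - 0 = 15
d = sqrt(2² + 15²) = sqrt(4 + 225) = sqrt(229) = 15.13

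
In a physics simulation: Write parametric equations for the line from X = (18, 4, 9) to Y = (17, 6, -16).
Direction vector d = Y - X = (-1, 2, -25)
x = 18 - t, y = 4 + 2t, z = 9 - 25t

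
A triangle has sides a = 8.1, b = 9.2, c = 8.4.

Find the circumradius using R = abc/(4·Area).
s = (a+b+c)/2 = 12.85
Area = √(s(s-a)(s-b)(s-c)) = √(12.85·4.75·3.65·4.45) = 31.4865
R = abc/(4·Area) = (8.1·9.2·8.4)/(4·31.4865) = 625.968/125.946 = 4.97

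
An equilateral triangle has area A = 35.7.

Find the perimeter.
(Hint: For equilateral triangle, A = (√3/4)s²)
A = (√3/4)s²  →  s² = 4A/√3 = 4·35.7/√3 = 82.4456
s = 9.07996
Perimeter = 3s = 27.24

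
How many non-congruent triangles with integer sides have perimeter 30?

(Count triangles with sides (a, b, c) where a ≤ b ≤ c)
With a ≤ b ≤ c and a + b + c = 30, the triangle inequality a + b > c gives c < 30/2, so c ≤ 14.
Iterate a from 1 to ⌊p/3⌋ = 10; for each a, b ranges from a to ⌊(p−a)/2⌋ with c = p − a − b, keeping only c ≥ b.
Triples: (2, 14, 14), (3, 13, 14), (4, 12, 14), …
Count = 19 triangles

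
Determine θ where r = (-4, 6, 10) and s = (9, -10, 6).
r·s = -36, |r|² = 152, |s|² = 217
cos θ = -36/√32984 ≈ -0.1982
θ ≈ 101.4°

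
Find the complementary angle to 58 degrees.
Complementary angles sum to 90 degrees.
Other angle = 90 - 58
Other angle = 32 degrees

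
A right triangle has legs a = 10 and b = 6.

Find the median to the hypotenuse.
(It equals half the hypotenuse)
Hypotenuse c = √(10² + 6²) = √136 = 11.6619
Median to hypotenuse = c/2 = 5.831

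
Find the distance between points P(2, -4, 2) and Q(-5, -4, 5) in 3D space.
d = √[(-7)² + (0)² + (3)²] = √58 = 7.616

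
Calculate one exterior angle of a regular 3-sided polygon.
Exterior angle of a regular n-gon = 360/n
Exterior angle = 360/3
Exterior angle = 120 degrees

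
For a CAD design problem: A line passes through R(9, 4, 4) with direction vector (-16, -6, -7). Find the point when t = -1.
P(-1) = (9 + (-16)(-1), 4 + (-6)(-1), 4 + (-7)(-1)) = (25, 10, 11)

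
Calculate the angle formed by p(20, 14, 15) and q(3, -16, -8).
p·q = -284, |p|² = 821, |q|² = 329
cos θ = -284/√270109 ≈ -0.5464
θ ≈ 123.1°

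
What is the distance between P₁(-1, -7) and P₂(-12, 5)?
Using the distance formula: d = sqrt((x₂-x₁)² + (y₂-y₁)²)
dx = (-12) - (-1) = -11
dy = 5 - (-7) = 12
d = sqrt((-11)² + 12²) = sqrt(121 + 144) = sqrt(265) = 16.28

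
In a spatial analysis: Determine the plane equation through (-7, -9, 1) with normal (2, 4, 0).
d = n·P = (2)(-7) + (4)(-9) + (0)(1) = -50
Plane: 2x + 4y = -50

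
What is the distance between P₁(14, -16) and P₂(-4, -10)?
Using the distance formula: d = sqrt((x₂-x₁)² + (y₂-y₁)²)
dx = (-4) - 14 = -18
dy = (-10) - (-16) = 6
d = sqrt((-18)² + 6²) = sqrt(324 + 36) = sqrt(360) = 18.97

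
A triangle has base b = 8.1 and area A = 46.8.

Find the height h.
A = ½bh  →  h = 2A/b
h = 2·46.8/8.1 = 11.56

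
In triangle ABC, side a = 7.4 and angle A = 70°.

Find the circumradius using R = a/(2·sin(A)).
R = a/(2·sin(A)) = 7.4/(2·sin(70°))
R = 7.4/(2·0.939693) = 7.4/1.879385 = 3.937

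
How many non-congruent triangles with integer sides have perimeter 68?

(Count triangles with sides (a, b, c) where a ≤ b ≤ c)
With a ≤ b ≤ c and a + b + c = 68, the triangle inequality a + b > c gives c < 68/2, so c ≤ 33.
Iterate a from 1 to ⌊p/3⌋ = 22; for each a, b ranges from a to ⌊(p−a)/2⌋ with c = p − a − b, keeping only c ≥ b.
Triples: (2, 33, 33), (3, 32, 33), (4, 31, 33), …
Count = 96 triangles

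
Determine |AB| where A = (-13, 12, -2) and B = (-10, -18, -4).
d = √[(3)² + (-30)² + (-2)²] = √913 = 30.22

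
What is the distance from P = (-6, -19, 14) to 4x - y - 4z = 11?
d = |4(-6) + (-1)(-19) + (-4)(14) - (11)| / √(4² + (-1)² + (-4)²) = 72/√33 = 12.53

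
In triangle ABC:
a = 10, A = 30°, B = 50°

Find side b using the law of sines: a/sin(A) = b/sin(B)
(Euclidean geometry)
b = a·sin(B)/sin(A) = 10·sin(50°)/sin(30°)
b = 10·0.766044/0.500000 = 15.32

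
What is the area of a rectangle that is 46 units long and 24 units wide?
Area = length * width
Area = 46 * 24
Area = 1104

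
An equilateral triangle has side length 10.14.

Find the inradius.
For an equilateral triangle, r = s/(2√3) where s is the side.
r = 10.14/(2√3) = 10.14/3.464102 = 2.927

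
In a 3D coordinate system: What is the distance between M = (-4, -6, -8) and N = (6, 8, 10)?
d = √[(10)² + (14)² + (18)²] = √620 = 24.9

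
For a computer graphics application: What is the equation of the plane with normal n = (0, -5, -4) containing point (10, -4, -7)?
d = n·P = (0)(10) + (-5)(-4) + (-4)(-7) = 48
Plane: -5y - 4z = 48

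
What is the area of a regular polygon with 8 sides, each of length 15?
For a regular 8-gon with side length s = 15:
Apothem a = s / (2*tan(pi/8)) = 15 / (2*tan(pi/8)) ≈ 18.1066
Perimeter P = 8 * 15 = 120
Area = (1/2) * P * a = (1/2) * 120 * 18.1066 = 1086.40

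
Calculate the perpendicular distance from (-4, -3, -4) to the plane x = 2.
d = |1(-4) + 0(-3) + 0(-4) - (2)| / √(1² + 0² + 0²) = 6/√1 = 6.0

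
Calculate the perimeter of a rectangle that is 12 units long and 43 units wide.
Perimeter = 2 * (length + width)
Perimeter = 2 * (12 + 43)
Perimeter = 2 * 55
Perimeter = 110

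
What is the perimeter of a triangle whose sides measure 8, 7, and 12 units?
Perimeter = sum of all sides
Perimeter = 8 + 7 + 12
Perimeter = 27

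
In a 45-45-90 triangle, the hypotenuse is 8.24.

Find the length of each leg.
In a 45-45-90 triangle, hypotenuse = leg·√2  →  leg = hypotenuse/√2
leg = 8.24/√2 = 5.827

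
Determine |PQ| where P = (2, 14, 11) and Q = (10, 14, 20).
d = √[(8)² + (0)² + (9)²] = √145 = 12.04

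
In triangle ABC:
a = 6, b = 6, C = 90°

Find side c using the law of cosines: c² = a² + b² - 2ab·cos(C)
c² = 6² + 6² - 2·6·6·cos(90°)
c² = 36 + 36 - 72·0.0000 = 72
c = √72 = 8.485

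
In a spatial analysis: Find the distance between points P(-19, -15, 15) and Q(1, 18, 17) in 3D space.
d = √[(20)² + (33)² + (2)²] = √1493 = 38.64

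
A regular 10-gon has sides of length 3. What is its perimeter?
Perimeter = number of sides * side length
Perimeter = 10 * 3
Perimeter = 30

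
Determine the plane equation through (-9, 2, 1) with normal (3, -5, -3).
d = n·P = (3)(-9) + (-5)(2) + (-3)(1) = -40
Plane: 3x - 5y - 3z = -40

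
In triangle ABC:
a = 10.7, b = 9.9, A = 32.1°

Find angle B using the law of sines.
sin(B)/b = sin(A)/a
sin(B) = b·sin(A)/a = 9.9·sin(32.1°)/10.7 = 0.491668
B = arcsin(0.491668) = 29.45°  (b ≤ a, so B ≤ A and the acute solution is unique)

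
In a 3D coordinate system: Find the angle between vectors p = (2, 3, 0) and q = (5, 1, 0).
p·q = 13, |p|² = 13, |q|² = 26
cos θ = 13/√338 ≈ 0.7071
θ ≈ 45.0°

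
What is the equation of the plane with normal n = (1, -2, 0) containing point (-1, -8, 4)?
d = n·P = (1)(-1) + (-2)(-8) + (0)(4) = 15
Plane: x - 2y = 15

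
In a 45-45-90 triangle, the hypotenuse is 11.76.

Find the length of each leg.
In a 45-45-90 triangle, hypotenuse = leg·√2  →  leg = hypotenuse/√2
leg = 11.76/√2 = 8.316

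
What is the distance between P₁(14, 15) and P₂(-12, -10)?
Using the distance formula: d = sqrt((x₂-x₁)² + (y₂-y₁)²)
dx = (-12) - 14 = -26
dy = (-10) - 15 = -25
d = sqrt((-26)² + (-25)²) = sqrt(676 + 625) = sqrt(1301) = 36.07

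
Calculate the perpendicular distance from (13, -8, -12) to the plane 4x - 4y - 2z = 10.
d = |4(13) + (-4)(-8) + (-2)(-12) - (10)| / √(4² + (-4)² + (-2)²) = 98/√36 = 16.33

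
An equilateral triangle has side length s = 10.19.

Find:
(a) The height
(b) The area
(a) Height h = s·√3/2 = 10.19·√3/2 = 8.825
(b) Area = (√3/4)·s² = (√3/4)·10.19² = (√3/4)·103.836 = 44.96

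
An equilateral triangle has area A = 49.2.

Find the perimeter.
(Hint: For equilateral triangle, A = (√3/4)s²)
A = (√3/4)s²  →  s² = 4A/√3 = 4·49.2/√3 = 113.623
s = 10.6594
Perimeter = 3s = 31.98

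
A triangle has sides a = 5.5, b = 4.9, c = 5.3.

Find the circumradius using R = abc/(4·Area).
s = (a+b+c)/2 = 7.85
Area = √(s(s-a)(s-b)(s-c)) = √(7.85·2.35·2.95·2.55) = 11.7801
R = abc/(4·Area) = (5.5·4.9·5.3)/(4·11.7801) = 142.835/47.1204 = 3.031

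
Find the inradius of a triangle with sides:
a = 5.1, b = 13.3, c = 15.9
s = (a+b+c)/2 = (5.1+13.3+15.9)/2 = 17.15
Area = √(s(s-a)(s-b)(s-c)) = √(17.15·12.05·3.85·1.25) = 31.5363
r = Area/s = 31.5363/17.15 = 1.839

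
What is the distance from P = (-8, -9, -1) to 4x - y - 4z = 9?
d = |4(-8) + (-1)(-9) + (-4)(-1) - (9)| / √(4² + (-1)² + (-4)²) = 28/√33 = 4.874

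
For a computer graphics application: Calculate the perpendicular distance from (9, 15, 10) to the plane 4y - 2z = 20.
d = |0(9) + 4(15) + (-2)(10) - (20)| / √(0² + 4² + (-2)²) = 20/√20 = 4.472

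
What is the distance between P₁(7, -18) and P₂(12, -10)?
Using the distance formula: d = sqrt((x₂-x₁)² + (y₂-y₁)²)
dx = 12 - 7 = 5
dy = (-10) - (-18) = 8
d = sqrt(5² + 8²) = sqrt(25 + 64) = sqrt(89) = 9.43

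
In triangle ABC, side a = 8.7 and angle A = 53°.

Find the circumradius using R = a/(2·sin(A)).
R = a/(2·sin(A)) = 8.7/(2·sin(53°))
R = 8.7/(2·0.798636) = 8.7/1.597271 = 5.447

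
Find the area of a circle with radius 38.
Area = pi * r²
Area = pi * 38²
Area = pi * 1444
Area = 4536.46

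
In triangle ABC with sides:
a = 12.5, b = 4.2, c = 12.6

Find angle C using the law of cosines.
cos(C) = (a² + b² - c²)/(2ab)
cos(C) = (12.5² + 4.2² - 12.6²)/(2·12.5·4.2) = 15.13/105 = 0.144095
C = arccos(0.144095) = 81.72°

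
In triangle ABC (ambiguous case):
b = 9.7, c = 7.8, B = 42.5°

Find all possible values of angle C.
sin(C)/c = sin(B)/b  →  sin(C) = c·sin(B)/b = 7.8·sin(42.5°)/9.7 = 0.543258
C₁ = arcsin(0.543258) = 32.91°,  C₂ = 180° - C₁ = 147.09°
Check C₂: A = 180° - 42.5° - 147.09° = -9.59° ≤ 0, rejected
C = 32.91° (one solution)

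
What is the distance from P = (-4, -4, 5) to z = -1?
d = |0(-4) + 0(-4) + 1(5) - (-1)| / √(0² + 0² + 1²) = 6/√1 = 6.0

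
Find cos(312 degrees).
cos(312 degrees) = 0.6691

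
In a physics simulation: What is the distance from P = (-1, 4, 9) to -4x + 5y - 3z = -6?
d = |(-4)(-1) + 5(4) + (-3)(9) - (-6)| / √((-4)² + 5² + (-3)²) = 3/√50 = 0.4243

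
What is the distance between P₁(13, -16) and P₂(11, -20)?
Using the distance formula: d = sqrt((x₂-x₁)² + (y₂-y₁)²)
dx = 11 - 13 = -2
dy = (-20) - (-16) = -4
d = sqrt((-2)² + (-4)²) = sqrt(4 + 16) = sqrt(20) = 4.47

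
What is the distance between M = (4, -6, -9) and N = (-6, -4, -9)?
d = √[(-10)² + (2)² + (0)²] = √104 = 10.2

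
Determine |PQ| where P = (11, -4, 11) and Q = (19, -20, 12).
d = √[(8)² + (-16)² + (1)²] = √321 = 17.92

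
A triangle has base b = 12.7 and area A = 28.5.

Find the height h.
A = ½bh  →  h = 2A/b
h = 2·28.5/12.7 = 4.488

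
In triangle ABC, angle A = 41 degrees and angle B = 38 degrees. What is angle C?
Sum of angles in a triangle = 180 degrees
Third angle = 180 - 41 - 38
Third angle = 101 degrees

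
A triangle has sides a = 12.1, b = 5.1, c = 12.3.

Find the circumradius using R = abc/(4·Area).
s = (a+b+c)/2 = 14.75
Area = √(s(s-a)(s-b)(s-c)) = √(14.75·2.65·9.65·2.45) = 30.3994
R = abc/(4·Area) = (12.1·5.1·12.3)/(4·30.3994) = 759.033/121.5976 = 6.242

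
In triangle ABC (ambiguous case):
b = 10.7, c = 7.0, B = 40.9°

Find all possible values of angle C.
sin(C)/c = sin(B)/b  →  sin(C) = c·sin(B)/b = 7.0·sin(40.9°)/10.7 = 0.428335
C₁ = arcsin(0.428335) = 25.36°,  C₂ = 180° - C₁ = 154.64°
Check C₂: A = 180° - 40.9° - 154.64° = -15.54° ≤ 0, rejected
C = 25.36° (one solution)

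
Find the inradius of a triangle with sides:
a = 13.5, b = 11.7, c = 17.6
s = (a+b+c)/2 = (13.5+11.7+17.6)/2 = 21.4
Area = √(s(s-a)(s-b)(s-c)) = √(21.4·7.9·9.7·3.8) = 78.9402
r = Area/s = 78.9402/21.4 = 3.689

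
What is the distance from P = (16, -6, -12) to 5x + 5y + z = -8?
d = |5(16) + 5(-6) + 1(-12) - (-8)| / √(5² + 5² + 1²) = 46/√51 = 6.441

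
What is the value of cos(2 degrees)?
cos(2 degrees) = 0.9994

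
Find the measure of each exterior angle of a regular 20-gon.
Exterior angle of a regular n-gon = 360/n
Exterior angle = 360/20
Exterior angle = 18 degrees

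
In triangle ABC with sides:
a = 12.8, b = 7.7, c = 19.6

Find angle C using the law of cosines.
cos(C) = (a² + b² - c²)/(2ab)
cos(C) = (12.8² + 7.7² - 19.6²)/(2·12.8·7.7) = -161.03/197.12 = -0.816914
C = arccos(-0.816914) = 144.8°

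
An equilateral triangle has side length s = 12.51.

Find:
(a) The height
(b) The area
(a) Height h = s·√3/2 = 12.51·√3/2 = 10.83
(b) Area = (√3/4)·s² = (√3/4)·12.51² = (√3/4)·156.5 = 67.77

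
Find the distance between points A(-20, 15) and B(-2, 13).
Using the distance formula: d = sqrt((x₂-x₁)² + (y₂-y₁)²)
dx = (-2) - (-20) = 18
dy = 13 - 15 = -2
d = sqrt(18² + (-2)²) = sqrt(324 + 4) = sqrt(328) = 18.11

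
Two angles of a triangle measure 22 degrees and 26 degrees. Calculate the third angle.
Sum of angles in a triangle = 180 degrees
Third angle = 180 - 22 - 26
Third angle = 132 degrees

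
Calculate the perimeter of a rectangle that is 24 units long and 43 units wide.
Perimeter = 2 * (length + width)
Perimeter = 2 * (24 + 43)
Perimeter = 2 * 67
Perimeter = 134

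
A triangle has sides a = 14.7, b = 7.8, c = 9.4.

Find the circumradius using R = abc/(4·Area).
s = (a+b+c)/2 = 15.95
Area = √(s(s-a)(s-b)(s-c)) = √(15.95·1.25·8.15·6.55) = 32.6238
R = abc/(4·Area) = (14.7·7.8·9.4)/(4·32.6238) = 1077.804/130.4952 = 8.259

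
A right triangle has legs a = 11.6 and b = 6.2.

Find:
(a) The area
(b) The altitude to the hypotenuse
(a) Area = ½ab = ½·11.6·6.2 = 35.96
(b) Hypotenuse c = √(11.6² + 6.2²) = √173 = 13.1529
    Area = ½·c·h_c  →  h_c = 2·Area/c = 2·35.96/13.1529 = 5.468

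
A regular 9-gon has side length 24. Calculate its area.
For a regular 9-gon with side length s = 24:
Apothem a = s / (2*tan(pi/9)) = 24 / (2*tan(pi/9)) ≈ 32.9697
Perimeter P = 9 * 24 = 216
Area = (1/2) * P * a = (1/2) * 216 * 32.9697 = 3560.73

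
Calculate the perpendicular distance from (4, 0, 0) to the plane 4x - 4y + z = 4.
d = |4(4) + (-4)(0) + 1(0) - (4)| / √(4² + (-4)² + 1²) = 12/√33 = 2.089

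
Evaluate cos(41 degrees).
cos(41 degrees) = 0.7547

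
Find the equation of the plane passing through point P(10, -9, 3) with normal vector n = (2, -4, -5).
d = n·P = (2)(10) + (-4)(-9) + (-5)(3) = 41
Plane: 2x - 4y - 5z = 41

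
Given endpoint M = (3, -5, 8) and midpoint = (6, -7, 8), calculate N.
N = (2×6 - 3, 2×(-7) - (-5), 2×8 - 8) = (9, -9, 8)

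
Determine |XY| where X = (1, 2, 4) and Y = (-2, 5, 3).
d = √[(-3)² + (3)² + (-1)²] = √19 = 4.359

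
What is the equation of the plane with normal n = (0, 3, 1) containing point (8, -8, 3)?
d = n·P = (0)(8) + (3)(-8) + (1)(3) = -21
Plane: 3y + z = -21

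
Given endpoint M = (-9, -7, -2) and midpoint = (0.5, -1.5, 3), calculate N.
N = (2×0.5 - (-9), 2×(-1.5) - (-7), 2×3 - (-2)) = (10, 4, 8)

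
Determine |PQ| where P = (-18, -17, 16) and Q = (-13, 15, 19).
d = √[(5)² + (32)² + (3)²] = √1058 = 32.53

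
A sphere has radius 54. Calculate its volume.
Volume = (4/3) * pi * r³
Volume = (4/3) * pi * 54³
Volume = (4/3) * pi * 157464
Volume = 659583.66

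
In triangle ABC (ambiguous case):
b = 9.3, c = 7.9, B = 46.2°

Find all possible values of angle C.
sin(C)/c = sin(B)/b  →  sin(C) = c·sin(B)/b = 7.9·sin(46.2°)/9.3 = 0.613108
C₁ = arcsin(0.613108) = 37.81°,  C₂ = 180° - C₁ = 142.19°
Check C₂: A = 180° - 46.2° - 142.19° = -8.39° ≤ 0, rejected
C = 37.81° (one solution)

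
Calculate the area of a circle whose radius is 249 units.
Area = pi * r²
Area = pi * 249²
Area = pi * 62001
Area = 194781.89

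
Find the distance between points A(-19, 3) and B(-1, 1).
Using the distance formula: d = sqrt((x₂-x₁)² + (y₂-y₁)²)
dx = (-1) - (-19) = 18
dy = 1 - 3 = -2
d = sqrt(18² + (-2)²) = sqrt(324 + 4) = sqrt(328) = 18.11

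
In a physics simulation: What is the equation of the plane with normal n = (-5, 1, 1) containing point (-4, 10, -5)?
d = n·P = (-5)(-4) + (1)(10) + (1)(-5) = 25
Plane: -5x + y + z = 25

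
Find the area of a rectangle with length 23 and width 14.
Area = length * width
Area = 23 * 14
Area = 322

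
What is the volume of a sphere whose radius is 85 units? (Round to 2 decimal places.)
Volume = (4/3) * pi * r³
Volume = (4/3) * pi * 85³
Volume = (4/3) * pi * 614125
Volume = 2572440.78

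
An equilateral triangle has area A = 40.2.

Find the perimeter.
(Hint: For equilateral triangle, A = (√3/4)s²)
A = (√3/4)s²  →  s² = 4A/√3 = 4·40.2/√3 = 92.8379
s = 9.63524
Perimeter = 3s = 28.91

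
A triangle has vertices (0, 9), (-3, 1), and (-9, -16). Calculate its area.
Using the coordinate formula: Area = (1/2)|x₁(y₂-y₃) + x₂(y₃-y₁) + x₃(y₁-y₂)|
Area = (1/2)|0(1-(-16)) + (-3)((-16)-9) + (-9)(9-1)|
Area = (1/2)|0*17 + (-3)*(-25) + (-9)*8|
Area = (1/2)|0 + 75 + (-72)|
Area = (1/2)*3 = 1.50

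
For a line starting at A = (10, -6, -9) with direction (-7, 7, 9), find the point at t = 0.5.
P(0.5) = (10 + (-7)(0.5), -6 + 7(0.5), -9 + 9(0.5)) = (6.5, -2.5, -4.5)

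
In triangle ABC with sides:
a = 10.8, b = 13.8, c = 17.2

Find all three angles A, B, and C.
By the law of cosines:
cos(A) = (b² + c² - a²)/(2bc) = 0.778648  →  A = 38.86°
cos(B) = (a² + c² - b²)/(2ac) = 0.597653  →  B = 53.3°
cos(C) = (a² + b² - c²)/(2ab) = 0.037708  →  C = 87.84°
Check: A + B + C = 180.0° ✓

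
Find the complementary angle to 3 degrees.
Complementary angles sum to 90 degrees.
Other angle = 90 - 3
Other angle = 87 degrees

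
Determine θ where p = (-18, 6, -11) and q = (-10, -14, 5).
p·q = 41, |p|² = 481, |q|² = 321
cos θ = 41/√154401 ≈ 0.1043
θ ≈ 84.01°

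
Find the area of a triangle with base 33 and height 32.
Area = (1/2) * base * height
Area = (1/2) * 33 * 32
Area = 528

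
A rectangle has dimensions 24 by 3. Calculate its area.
Area = length * width
Area = 24 * 3
Area = 72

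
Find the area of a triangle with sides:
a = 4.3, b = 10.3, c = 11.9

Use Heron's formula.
s = (a+b+c)/2 = (4.3+10.3+11.9)/2 = 13.25
A = √(s(s-a)(s-b)(s-c)) = √(13.25·8.95·2.95·1.35)
A = √472.275 = 21.73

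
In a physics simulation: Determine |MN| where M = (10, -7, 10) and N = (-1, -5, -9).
d = √[(-11)² + (2)² + (-19)²] = √486 = 22.05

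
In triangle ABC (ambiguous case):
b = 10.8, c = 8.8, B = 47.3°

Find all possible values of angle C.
sin(C)/c = sin(B)/b  →  sin(C) = c·sin(B)/b = 8.8·sin(47.3°)/10.8 = 0.598819
C₁ = arcsin(0.598819) = 36.79°,  C₂ = 180° - C₁ = 143.21°
Check C₂: A = 180° - 47.3° - 143.21° = -10.51° ≤ 0, rejected
C = 36.79° (one solution)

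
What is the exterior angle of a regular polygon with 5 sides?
Exterior angle of a regular n-gon = 360/n
Exterior angle = 360/5
Exterior angle = 72 degrees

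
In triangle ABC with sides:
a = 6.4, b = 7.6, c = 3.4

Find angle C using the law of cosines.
cos(C) = (a² + b² - c²)/(2ab)
cos(C) = (6.4² + 7.6² - 3.4²)/(2·6.4·7.6) = 87.16/97.28 = 0.895970
C = arccos(0.895970) = 26.37°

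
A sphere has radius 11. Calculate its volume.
Volume = (4/3) * pi * r³
Volume = (4/3) * pi * 11³
Volume = (4/3) * pi * 1331
Volume = 5575.28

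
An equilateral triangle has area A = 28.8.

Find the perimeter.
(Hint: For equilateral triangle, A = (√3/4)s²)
A = (√3/4)s²  →  s² = 4A/√3 = 4·28.8/√3 = 66.5108
s = 8.15541
Perimeter = 3s = 24.47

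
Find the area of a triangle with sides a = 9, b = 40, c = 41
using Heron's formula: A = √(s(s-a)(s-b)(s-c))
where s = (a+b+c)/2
s = (9+40+41)/2 = 45
A = √(45·36·5·4) = √32400 = 180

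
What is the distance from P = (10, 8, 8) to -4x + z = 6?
d = |(-4)(10) + 0(8) + 1(8) - (6)| / √((-4)² + 0² + 1²) = 38/√17 = 9.216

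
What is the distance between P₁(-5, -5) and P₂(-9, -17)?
Using the distance formula: d = sqrt((x₂-x₁)² + (y₂-y₁)²)
dx = (-9) - (-5) = -4
dy = (-17) - (-5) = -12
d = sqrt((-4)² + (-12)²) = sqrt(16 + 144) = sqrt(160) = 12.65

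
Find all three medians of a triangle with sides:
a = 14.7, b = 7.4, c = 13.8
Using m_x = ½√(2y² + 2z² - x²):
m_a = ½√(2·7.4² + 2·13.8² - 14.7²) = ½√274.31 = 8.281
m_b = ½√(2·14.7² + 2·13.8² - 7.4²) = ½√758.3 = 13.77
m_c = ½√(2·14.7² + 2·7.4² - 13.8²) = ½√351.26 = 9.371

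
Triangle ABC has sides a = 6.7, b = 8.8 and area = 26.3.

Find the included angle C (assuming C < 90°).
Area = ½ab·sin(C)  →  sin(C) = 2·Area/(ab)
sin(C) = 2·26.3/(6.7·8.8) = 0.892130
C = arcsin(0.892130) = 63.14°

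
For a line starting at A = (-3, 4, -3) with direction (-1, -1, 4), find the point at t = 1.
P(1) = (-3 + (-1)(1), 4 + (-1)(1), -3 + 4(1)) = (-4, 3, 1)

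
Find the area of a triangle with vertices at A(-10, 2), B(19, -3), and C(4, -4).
Using the coordinate formula: Area = (1/2)|x₁(y₂-y₃) + x₂(y₃-y₁) + x₃(y₁-y₂)|
Area = (1/2)|(-10)((-3)-(-4)) + 19((-4)-2) + 4(2-(-3))|
Area = (1/2)|(-10)*1 + 19*(-6) + 4*5|
Area = (1/2)|(-10) + (-114) + 20|
Area = (1/2)*104 = 52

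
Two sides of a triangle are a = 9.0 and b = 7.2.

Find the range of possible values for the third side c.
By the triangle inequality: |a - b| < c < a + b
|9.0 - 7.2| < c < 9.0 + 7.2
1.8 < c < 16.2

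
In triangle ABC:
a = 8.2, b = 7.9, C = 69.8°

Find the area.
Using A = ½ab·sin(C):
A = ½·8.2·7.9·sin(69.8°) = ½·64.78·0.938493 = 30.4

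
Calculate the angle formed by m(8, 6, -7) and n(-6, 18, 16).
m·n = -52, |m|² = 149, |n|² = 616
cos θ = -52/√91784 ≈ -0.1716
θ ≈ 99.88°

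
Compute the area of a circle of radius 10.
Area = pi * r²
Area = pi * 10²
Area = pi * 100
Area = 314.16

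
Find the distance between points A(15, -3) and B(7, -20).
Using the distance formula: d = sqrt((x₂-x₁)² + (y₂-y₁)²)
dx = 7 - 15 = -8
dy = (-20) - (-3) = -17
d = sqrt((-8)² + (-17)²) = sqrt(64 + 289) = sqrt(353) = 18.79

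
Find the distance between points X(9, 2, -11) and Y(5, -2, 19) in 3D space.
d = √[(-4)² + (-4)² + (30)²] = √932 = 30.53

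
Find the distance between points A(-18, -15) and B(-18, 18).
Using the distance formula: d = sqrt((x₂-x₁)² + (y₂-y₁)²)
dx = (-18) - (-18) = 0
dy = 18 - (-15) = 33
d = sqrt(0² + 33²) = sqrt(0 + 1089) = sqrt(1089) = 33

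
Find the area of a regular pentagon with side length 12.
For a regular 5-gon with side length s = 12:
Apothem a = s / (2*tan(pi/5)) = 12 / (2*tan(pi/5)) ≈ 8.2583
Perimeter P = 5 * 12 = 60
Area = (1/2) * P * a = (1/2) * 60 * 8.2583 = 247.75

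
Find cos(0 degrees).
cos(0 degrees) = 1
Decimal approximation: 1.0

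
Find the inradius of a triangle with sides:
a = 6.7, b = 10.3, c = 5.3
s = (a+b+c)/2 = (6.7+10.3+5.3)/2 = 11.15
Area = √(s(s-a)(s-b)(s-c)) = √(11.15·4.45·0.85·5.85) = 15.7074
r = Area/s = 15.7074/11.15 = 1.409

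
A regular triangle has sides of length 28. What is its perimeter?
Perimeter = number of sides * side length
Perimeter = 3 * 28
Perimeter = 84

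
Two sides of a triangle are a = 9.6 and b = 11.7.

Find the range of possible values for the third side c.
By the triangle inequality: |a - b| < c < a + b
|9.6 - 11.7| < c < 9.6 + 11.7
2.1 < c < 21.3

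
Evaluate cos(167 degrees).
cos(167 degrees) = -0.9744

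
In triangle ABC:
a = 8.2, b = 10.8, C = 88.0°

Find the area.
Using A = ½ab·sin(C):
A = ½·8.2·10.8·sin(88.0°) = ½·88.56·0.999391 = 44.25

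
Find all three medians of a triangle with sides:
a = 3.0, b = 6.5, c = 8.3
Using m_x = ½√(2y² + 2z² - x²):
m_a = ½√(2·6.5² + 2·8.3² - 3.0²) = ½√213.28 = 7.302
m_b = ½√(2·3.0² + 2·8.3² - 6.5²) = ½√113.53 = 5.328
m_c = ½√(2·3.0² + 2·6.5² - 8.3²) = ½√33.61 = 2.899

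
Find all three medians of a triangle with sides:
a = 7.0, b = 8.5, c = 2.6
Using m_x = ½√(2y² + 2z² - x²):
m_a = ½√(2·8.5² + 2·2.6² - 7.0²) = ½√109.02 = 5.221
m_b = ½√(2·7.0² + 2·2.6² - 8.5²) = ½√39.27 = 3.133
m_c = ½√(2·7.0² + 2·8.5² - 2.6²) = ½√235.74 = 7.677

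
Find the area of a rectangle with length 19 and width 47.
Area = length * width
Area = 19 * 47
Area = 893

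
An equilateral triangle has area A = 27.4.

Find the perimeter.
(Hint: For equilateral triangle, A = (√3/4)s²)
A = (√3/4)s²  →  s² = 4A/√3 = 4·27.4/√3 = 63.2776
s = 7.95472
Perimeter = 3s = 23.86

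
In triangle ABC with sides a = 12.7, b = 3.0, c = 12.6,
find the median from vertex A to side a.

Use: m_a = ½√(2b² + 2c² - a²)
m_a = ½√(2·3.0² + 2·12.6² - 12.7²)
m_a = ½√(18 + 317.52 - 161.29) = ½√174.23 = 6.6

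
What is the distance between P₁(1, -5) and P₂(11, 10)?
Using the distance formula: d = sqrt((x₂-x₁)² + (y₂-y₁)²)
dx = 11 - 1 = 10
dy = 10 - (-5) = 15
d = sqrt(10² + 15²) = sqrt(100 + 225) = sqrt(325) = 18.03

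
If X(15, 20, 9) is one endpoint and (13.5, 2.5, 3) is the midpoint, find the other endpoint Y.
Y = (2×13.5 - 15, 2×2.5 - 20, 2×3 - 9) = (12, -15, -3)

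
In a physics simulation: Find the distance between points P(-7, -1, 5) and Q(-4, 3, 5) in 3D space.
d = √[(3)² + (4)² + (0)²] = √25 = 5.0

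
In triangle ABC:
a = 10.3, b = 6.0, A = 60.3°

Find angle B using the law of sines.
sin(B)/b = sin(A)/a
sin(B) = b·sin(A)/a = 6.0·sin(60.3°)/10.3 = 0.505999
B = arcsin(0.505999) = 30.4°  (b ≤ a, so B ≤ A and the acute solution is unique)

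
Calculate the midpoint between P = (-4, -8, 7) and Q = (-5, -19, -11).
Midpoint = ((-4-5)/2, (-8-19)/2, (7-11)/2) = (-4.5, -13.5, -2)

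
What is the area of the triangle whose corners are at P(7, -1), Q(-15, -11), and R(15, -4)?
Using the coordinate formula: Area = (1/2)|x₁(y₂-y₃) + x₂(y₃-y₁) + x₃(y₁-y₂)|
Area = (1/2)|7((-11)-(-4)) + (-15)((-4)-(-1)) + 15((-1)-(-11))|
Area = (1/2)|7*(-7) + (-15)*(-3) + 15*10|
Area = (1/2)|(-49) + 45 + 150|
Area = (1/2)*146 = 73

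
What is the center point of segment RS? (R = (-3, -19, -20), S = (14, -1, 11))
Midpoint = ((-3+14)/2, (-19-1)/2, (-20+11)/2) = (5.5, -10, -4.5)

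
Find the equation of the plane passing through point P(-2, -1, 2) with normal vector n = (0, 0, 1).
d = n·P = (0)(-2) + (0)(-1) + (1)(2) = 2
Plane: z = 2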